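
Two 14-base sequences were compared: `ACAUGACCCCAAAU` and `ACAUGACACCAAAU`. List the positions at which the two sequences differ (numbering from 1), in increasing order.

Differences at position 8 (C→A).

8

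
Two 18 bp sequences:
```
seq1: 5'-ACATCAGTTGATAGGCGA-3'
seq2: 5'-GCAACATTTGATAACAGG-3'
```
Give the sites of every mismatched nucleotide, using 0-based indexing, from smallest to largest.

0, 3, 6, 13, 14, 15, 17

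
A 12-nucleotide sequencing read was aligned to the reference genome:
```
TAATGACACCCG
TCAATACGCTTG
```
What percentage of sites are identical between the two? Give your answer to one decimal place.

50.0%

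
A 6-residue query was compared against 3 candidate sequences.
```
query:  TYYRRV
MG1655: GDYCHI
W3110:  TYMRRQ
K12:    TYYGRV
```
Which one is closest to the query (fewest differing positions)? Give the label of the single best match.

K12

Hamming distances to query — MG1655: 5; W3110: 2; K12: 1.
Smallest is K12 with 1 mismatch.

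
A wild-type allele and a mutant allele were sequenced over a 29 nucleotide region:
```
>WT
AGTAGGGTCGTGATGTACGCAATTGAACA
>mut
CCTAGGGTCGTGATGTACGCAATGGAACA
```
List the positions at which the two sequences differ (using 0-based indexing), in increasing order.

0, 1, 23

Differences at position 0 (A→C), position 1 (G→C), position 23 (T→G).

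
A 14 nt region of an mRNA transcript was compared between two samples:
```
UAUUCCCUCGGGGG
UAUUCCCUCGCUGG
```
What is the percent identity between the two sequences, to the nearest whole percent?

2 positions differ (11, 12), so 12 of 14 match: 12/14 = 85.71%.

86%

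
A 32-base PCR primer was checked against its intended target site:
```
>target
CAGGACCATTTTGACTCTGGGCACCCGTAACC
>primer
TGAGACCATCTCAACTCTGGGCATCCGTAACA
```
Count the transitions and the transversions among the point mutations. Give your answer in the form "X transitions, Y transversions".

Mismatches (1-based):
site 1: C→T (pyrimidine→pyrimidine, transition)
site 2: A→G (purine→purine, transition)
site 3: G→A (purine→purine, transition)
site 10: T→C (pyrimidine→pyrimidine, transition)
site 12: T→C (pyrimidine→pyrimidine, transition)
site 13: G→A (purine→purine, transition)
site 24: C→T (pyrimidine→pyrimidine, transition)
site 32: C→A (pyrimidine→purine, transversion)

7 transitions, 1 transversion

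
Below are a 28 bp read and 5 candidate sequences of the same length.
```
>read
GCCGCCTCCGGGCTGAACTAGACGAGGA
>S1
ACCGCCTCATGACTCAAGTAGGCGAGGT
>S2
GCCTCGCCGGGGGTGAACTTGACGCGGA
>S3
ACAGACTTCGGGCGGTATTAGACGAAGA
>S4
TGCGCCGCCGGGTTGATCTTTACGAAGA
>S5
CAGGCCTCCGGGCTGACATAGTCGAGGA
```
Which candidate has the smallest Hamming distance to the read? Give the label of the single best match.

S1 differs at 8 bases; S2 differs at 7 bases; S3 differs at 8 bases; S4 differs at 8 bases; S5 differs at 6 bases. The closest is S5.

S5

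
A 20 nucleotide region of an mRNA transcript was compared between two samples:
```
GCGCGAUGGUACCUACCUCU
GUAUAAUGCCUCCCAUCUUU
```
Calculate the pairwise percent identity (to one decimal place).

50.0%

10 positions differ (2, 3, 4, 5, 9, 10, 11, 14, 16, 19), so 10 of 20 match: 10/20 = 50%.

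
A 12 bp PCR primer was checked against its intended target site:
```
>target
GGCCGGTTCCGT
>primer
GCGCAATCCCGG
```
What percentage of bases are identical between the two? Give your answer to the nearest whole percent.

Mismatches at positions 2, 3, 5, 6, 8, 12 (1-based): 6 of 12.
Identical positions: 6/12 = 50% → 50%.

50%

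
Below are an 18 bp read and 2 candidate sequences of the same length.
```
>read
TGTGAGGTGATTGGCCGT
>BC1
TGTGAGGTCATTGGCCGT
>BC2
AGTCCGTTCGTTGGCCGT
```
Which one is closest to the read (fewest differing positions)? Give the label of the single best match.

BC1

Hamming distances to read — BC1: 1; BC2: 6.
Smallest is BC1 with 1 mismatch.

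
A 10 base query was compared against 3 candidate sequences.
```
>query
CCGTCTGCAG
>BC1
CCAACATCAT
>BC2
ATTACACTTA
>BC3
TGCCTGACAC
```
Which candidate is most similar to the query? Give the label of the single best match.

BC1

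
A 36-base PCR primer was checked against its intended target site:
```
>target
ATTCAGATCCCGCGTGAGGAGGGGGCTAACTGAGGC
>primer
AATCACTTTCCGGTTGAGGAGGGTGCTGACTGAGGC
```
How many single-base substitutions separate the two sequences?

8

Comparing position by position, 8 positions differ: 2 (T/A), 6 (G/C), 7 (A/T), 9 (C/T), 13 (C/G), 14 (G/T), 24 (G/T), 28 (A/G).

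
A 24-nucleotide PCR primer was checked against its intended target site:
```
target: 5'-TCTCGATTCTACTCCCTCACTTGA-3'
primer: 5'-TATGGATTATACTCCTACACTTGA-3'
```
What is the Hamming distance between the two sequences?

The sequences differ at sites 2, 4, 9, 16, 17 (1-based) — 5 in total.

5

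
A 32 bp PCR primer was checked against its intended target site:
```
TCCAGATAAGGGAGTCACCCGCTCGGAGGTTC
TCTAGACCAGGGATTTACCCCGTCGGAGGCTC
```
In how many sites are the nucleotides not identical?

8

The sequences differ at sites 3, 7, 8, 14, 16, 21, 22, 30 (1-based) — 8 in total.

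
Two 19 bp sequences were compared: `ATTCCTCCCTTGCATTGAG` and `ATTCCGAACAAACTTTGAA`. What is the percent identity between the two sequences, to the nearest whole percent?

58%

8 positions differ (6, 7, 8, 10, 11, 12, 14, 19), so 11 of 19 match: 11/19 = 57.89%.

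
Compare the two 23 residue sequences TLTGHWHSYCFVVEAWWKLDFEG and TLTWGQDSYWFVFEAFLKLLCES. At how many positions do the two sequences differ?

11

Comparing position by position, 11 positions differ: 4 (G/W), 5 (H/G), 6 (W/Q), 7 (H/D), 10 (C/W), 13 (V/F), 16 (W/F), 17 (W/L), 20 (D/L), 21 (F/C), 23 (G/S).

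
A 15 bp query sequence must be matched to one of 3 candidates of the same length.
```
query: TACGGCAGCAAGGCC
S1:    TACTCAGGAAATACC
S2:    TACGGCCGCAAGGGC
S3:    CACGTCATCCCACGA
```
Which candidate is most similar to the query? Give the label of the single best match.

S2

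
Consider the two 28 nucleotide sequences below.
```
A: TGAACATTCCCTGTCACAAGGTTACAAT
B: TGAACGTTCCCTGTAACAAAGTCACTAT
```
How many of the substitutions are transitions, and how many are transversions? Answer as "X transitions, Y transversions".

3 transitions, 2 transversions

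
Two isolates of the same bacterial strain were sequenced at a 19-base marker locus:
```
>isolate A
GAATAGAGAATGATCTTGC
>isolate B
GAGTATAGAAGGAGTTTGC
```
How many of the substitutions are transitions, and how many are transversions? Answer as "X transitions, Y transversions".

Transitions (purine↔purine or pyrimidine↔pyrimidine): 3 A→G, 15 C→T.
Transversions (purine↔pyrimidine): 6 G→T, 11 T→G, 14 T→G.

2 transitions, 3 transversions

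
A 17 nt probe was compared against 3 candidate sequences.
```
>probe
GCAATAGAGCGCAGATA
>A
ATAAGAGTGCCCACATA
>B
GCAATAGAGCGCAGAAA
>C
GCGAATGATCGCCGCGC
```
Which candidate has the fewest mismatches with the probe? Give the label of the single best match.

A differs at 6 bases; B differs at 1 base; C differs at 8 bases. The closest is B.

B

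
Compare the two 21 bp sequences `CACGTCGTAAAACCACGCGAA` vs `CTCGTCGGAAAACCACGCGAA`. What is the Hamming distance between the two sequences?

The sequences differ at bases 2, 8 (1-based) — 2 in total.

2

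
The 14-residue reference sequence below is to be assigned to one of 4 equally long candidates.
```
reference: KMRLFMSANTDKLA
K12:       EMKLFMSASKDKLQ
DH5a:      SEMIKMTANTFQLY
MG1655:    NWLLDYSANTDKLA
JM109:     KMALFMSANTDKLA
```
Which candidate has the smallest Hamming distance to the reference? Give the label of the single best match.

K12 differs at 5 residues; DH5a differs at 9 residues; MG1655 differs at 5 residues; JM109 differs at 1 residue. The closest is JM109.

JM109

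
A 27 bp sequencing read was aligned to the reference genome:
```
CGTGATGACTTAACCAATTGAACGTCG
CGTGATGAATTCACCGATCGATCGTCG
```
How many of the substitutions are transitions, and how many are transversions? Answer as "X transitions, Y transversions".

2 transitions, 3 transversions

Transitions (purine↔purine or pyrimidine↔pyrimidine): 16 A→G, 19 T→C.
Transversions (purine↔pyrimidine): 9 C→A, 12 A→C, 22 A→T.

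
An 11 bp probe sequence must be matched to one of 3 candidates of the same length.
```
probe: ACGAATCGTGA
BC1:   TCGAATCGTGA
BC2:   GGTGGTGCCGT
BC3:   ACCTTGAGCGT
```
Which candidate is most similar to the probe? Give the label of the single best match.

BC1 differs at 1 position; BC2 differs at 9 positions; BC3 differs at 7 positions. The closest is BC1.

BC1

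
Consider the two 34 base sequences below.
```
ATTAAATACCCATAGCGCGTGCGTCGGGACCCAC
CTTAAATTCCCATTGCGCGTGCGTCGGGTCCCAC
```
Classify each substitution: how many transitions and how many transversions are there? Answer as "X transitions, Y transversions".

0 transitions, 4 transversions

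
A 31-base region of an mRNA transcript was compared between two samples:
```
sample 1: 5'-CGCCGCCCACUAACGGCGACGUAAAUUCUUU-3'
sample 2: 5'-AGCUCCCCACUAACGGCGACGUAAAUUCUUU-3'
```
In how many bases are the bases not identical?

The sequences differ at bases 1, 4, 5 (1-based) — 3 in total.

3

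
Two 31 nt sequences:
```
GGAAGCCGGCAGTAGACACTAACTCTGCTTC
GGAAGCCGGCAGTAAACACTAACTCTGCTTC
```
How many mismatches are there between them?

The sequences differ at positions 15 (1-based) — 1 in total.

1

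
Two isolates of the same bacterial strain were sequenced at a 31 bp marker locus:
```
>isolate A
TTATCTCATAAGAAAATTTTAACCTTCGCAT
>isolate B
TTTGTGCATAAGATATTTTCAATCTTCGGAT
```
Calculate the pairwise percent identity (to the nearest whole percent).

9 positions differ (3, 4, 5, 6, 14, 16, 20, 23, 29), so 22 of 31 match: 22/31 = 70.97%.

71%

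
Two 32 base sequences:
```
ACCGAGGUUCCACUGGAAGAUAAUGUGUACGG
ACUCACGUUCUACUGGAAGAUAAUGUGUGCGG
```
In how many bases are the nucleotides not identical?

Mismatches (1-based): base 3: C→U; base 4: G→C; base 6: G→C; base 11: C→U; base 29: A→G.

5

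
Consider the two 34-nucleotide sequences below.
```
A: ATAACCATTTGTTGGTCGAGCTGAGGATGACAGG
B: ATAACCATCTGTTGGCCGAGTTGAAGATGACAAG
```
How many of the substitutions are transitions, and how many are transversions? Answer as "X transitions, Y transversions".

5 transitions, 0 transversions

Mismatches (1-based):
position 9: T→C (pyrimidine→pyrimidine, transition)
position 16: T→C (pyrimidine→pyrimidine, transition)
position 21: C→T (pyrimidine→pyrimidine, transition)
position 25: G→A (purine→purine, transition)
position 33: G→A (purine→purine, transition)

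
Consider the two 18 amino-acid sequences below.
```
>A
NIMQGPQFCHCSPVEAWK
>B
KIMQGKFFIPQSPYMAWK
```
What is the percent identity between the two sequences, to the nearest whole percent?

Mismatches at positions 1, 6, 7, 9, 10, 11, 14, 15 (1-based): 8 of 18.
Identical positions: 10/18 = 55.56% → 56%.

56%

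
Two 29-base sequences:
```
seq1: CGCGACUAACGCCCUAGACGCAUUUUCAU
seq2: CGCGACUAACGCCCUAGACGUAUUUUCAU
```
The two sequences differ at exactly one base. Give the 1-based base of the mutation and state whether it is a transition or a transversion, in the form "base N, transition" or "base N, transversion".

base 21, transition

The sequences differ only at base 21: C→U (pyrimidine→pyrimidine), a transition.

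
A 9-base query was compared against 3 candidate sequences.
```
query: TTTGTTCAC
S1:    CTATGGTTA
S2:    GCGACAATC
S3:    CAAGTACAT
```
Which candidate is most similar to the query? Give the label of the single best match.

Hamming distances to query — S1: 8; S2: 8; S3: 5.
Smallest is S3 with 5 mismatches.

S3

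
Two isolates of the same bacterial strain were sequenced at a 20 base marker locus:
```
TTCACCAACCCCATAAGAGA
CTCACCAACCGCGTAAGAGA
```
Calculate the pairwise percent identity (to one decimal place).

85.0%

Mismatches at positions 1, 11, 13 (1-based): 3 of 20.
Identical positions: 17/20 = 85% → 85.0%.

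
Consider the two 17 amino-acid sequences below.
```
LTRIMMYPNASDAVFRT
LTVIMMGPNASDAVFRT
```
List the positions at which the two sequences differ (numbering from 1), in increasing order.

3, 7

Differences at position 3 (R→V), position 7 (Y→G).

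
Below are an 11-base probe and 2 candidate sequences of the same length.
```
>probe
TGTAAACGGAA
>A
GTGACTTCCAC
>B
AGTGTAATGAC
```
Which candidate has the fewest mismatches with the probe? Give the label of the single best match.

A differs at 9 bases; B differs at 6 bases. The closest is B.

B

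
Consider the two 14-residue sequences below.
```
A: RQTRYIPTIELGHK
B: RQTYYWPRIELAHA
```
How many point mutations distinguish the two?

Comparing position by position, 5 residues differ: 4 (R/Y), 6 (I/W), 8 (T/R), 12 (G/A), 14 (K/A).

5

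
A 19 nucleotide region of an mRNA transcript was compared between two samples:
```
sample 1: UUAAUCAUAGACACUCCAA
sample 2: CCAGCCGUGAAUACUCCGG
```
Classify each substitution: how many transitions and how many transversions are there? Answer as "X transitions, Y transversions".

10 transitions, 0 transversions

Transitions (purine↔purine or pyrimidine↔pyrimidine): 1 U→C, 2 U→C, 4 A→G, 5 U→C, 7 A→G, 9 A→G, 10 G→A, 12 C→U, 18 A→G, 19 A→G.
Transversions (purine↔pyrimidine): none.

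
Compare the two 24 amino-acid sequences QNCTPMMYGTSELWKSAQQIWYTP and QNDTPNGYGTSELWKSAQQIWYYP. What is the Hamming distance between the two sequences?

Comparing position by position, 4 residues differ: 3 (C/D), 6 (M/N), 7 (M/G), 23 (T/Y).

4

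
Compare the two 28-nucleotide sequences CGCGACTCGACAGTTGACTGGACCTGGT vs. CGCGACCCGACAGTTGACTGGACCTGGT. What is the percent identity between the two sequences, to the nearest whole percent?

96%

1 position differs (7), so 27 of 28 match: 27/28 = 96.43%.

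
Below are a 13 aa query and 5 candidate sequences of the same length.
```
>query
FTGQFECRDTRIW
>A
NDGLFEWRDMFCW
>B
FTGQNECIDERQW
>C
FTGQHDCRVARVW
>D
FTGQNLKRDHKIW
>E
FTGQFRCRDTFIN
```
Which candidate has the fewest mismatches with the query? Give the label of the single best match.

A differs at 7 positions; B differs at 4 positions; C differs at 5 positions; D differs at 5 positions; E differs at 3 positions. The closest is E.

E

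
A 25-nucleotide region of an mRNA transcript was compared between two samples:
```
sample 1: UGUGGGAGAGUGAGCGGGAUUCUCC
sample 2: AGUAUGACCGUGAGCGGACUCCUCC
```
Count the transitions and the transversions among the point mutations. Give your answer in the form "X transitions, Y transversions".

3 transitions, 5 transversions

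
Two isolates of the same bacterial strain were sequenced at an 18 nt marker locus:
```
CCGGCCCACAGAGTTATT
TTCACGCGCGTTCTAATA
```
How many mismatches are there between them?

12

Comparing position by position, 12 bases differ: 1 (C/T), 2 (C/T), 3 (G/C), 4 (G/A), 6 (C/G), 8 (A/G), 10 (A/G), 11 (G/T), 12 (A/T), 13 (G/C), 15 (T/A), 18 (T/A).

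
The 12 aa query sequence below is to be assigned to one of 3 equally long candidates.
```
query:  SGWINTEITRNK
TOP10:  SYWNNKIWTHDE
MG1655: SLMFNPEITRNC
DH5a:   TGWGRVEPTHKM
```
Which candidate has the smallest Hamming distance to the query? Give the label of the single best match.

MG1655

Hamming distances to query — TOP10: 8; MG1655: 5; DH5a: 8.
Smallest is MG1655 with 5 mismatches.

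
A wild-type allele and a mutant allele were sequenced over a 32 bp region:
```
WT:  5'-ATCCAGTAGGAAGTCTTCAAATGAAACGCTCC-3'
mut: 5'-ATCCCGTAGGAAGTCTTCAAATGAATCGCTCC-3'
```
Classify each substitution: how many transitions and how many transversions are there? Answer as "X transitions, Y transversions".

0 transitions, 2 transversions

Transitions (purine↔purine or pyrimidine↔pyrimidine): none.
Transversions (purine↔pyrimidine): 5 A→C, 26 A→T.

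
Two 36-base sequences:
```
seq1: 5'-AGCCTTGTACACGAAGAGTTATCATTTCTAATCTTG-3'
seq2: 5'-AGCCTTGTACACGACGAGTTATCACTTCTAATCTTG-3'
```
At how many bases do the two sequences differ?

Comparing position by position, 2 bases differ: 15 (A/C), 25 (T/C).

2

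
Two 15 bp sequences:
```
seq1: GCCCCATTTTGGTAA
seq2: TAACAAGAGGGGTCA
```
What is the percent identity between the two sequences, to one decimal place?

40.0%

Mismatches at positions 1, 2, 3, 5, 7, 8, 9, 10, 14 (1-based): 9 of 15.
Identical positions: 6/15 = 40% → 40.0%.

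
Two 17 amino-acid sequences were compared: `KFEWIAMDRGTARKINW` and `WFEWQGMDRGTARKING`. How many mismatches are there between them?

Mismatches (1-based): residue 1: K→W; residue 5: I→Q; residue 6: A→G; residue 17: W→G.

4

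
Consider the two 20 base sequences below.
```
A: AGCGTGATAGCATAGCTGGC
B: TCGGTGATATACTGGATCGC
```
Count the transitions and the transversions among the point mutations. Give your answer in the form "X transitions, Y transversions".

1 transition, 8 transversions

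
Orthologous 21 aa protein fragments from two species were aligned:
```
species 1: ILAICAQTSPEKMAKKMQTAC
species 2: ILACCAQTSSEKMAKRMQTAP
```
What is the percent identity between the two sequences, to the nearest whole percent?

81%

4 positions differ (4, 10, 16, 21), so 17 of 21 match: 17/21 = 80.95%.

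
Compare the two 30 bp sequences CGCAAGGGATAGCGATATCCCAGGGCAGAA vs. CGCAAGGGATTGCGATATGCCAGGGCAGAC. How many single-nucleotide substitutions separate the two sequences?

The sequences differ at bases 11, 19, 30 (1-based) — 3 in total.

3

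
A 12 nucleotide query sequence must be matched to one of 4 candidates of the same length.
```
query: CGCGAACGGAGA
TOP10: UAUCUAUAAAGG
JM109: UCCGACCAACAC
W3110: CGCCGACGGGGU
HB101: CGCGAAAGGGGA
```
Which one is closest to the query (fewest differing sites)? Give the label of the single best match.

HB101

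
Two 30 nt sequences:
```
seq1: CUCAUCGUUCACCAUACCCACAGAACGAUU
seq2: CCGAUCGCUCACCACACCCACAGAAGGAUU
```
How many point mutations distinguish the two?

5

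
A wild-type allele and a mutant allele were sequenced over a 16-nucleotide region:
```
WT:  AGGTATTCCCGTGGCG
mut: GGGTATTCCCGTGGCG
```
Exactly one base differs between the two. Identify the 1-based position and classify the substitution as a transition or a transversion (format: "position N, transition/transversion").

position 1, transition

Position 1 changes A→G. A is a purine and G is a purine, so this is a transition.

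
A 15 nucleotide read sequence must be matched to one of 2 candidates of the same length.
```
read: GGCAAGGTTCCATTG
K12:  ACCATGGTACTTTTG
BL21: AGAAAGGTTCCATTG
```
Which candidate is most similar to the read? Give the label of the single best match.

BL21

Hamming distances to read — K12: 6; BL21: 2.
Smallest is BL21 with 2 mismatches.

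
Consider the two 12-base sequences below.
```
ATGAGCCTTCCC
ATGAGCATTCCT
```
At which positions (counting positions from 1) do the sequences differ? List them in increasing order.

Differences at position 7 (C→A), position 12 (C→T).

7, 12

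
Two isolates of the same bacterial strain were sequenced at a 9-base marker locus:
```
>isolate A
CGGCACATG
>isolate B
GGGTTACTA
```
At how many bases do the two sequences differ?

6

Mismatches (1-based): base 1: C→G; base 4: C→T; base 5: A→T; base 6: C→A; base 7: A→C; base 9: G→A.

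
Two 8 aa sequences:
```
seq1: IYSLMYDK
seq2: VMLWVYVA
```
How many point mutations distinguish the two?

7

Comparing position by position, 7 residues differ: 1 (I/V), 2 (Y/M), 3 (S/L), 4 (L/W), 5 (M/V), 7 (D/V), 8 (K/A).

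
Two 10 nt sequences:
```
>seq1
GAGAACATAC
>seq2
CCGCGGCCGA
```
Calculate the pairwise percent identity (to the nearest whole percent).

Mismatches at positions 1, 2, 4, 5, 6, 7, 8, 9, 10 (1-based): 9 of 10.
Identical positions: 1/10 = 10% → 10%.

10%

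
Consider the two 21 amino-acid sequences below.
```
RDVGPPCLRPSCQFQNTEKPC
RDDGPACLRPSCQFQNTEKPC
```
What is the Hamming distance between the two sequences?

Mismatches (1-based): residue 3: V→D; residue 6: P→A.

2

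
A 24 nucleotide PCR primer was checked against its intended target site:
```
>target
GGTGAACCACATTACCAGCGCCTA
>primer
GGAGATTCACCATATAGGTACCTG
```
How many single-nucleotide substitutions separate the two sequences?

Comparing position by position, 11 bases differ: 3 (T/A), 6 (A/T), 7 (C/T), 11 (A/C), 12 (T/A), 15 (C/T), 16 (C/A), 17 (A/G), 19 (C/T), 20 (G/A), 24 (A/G).

11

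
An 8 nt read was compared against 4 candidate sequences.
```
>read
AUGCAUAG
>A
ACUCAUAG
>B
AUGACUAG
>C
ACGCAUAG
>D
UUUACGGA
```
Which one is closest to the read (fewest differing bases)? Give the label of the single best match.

A differs at 2 bases; B differs at 2 bases; C differs at 1 base; D differs at 7 bases. The closest is C.

C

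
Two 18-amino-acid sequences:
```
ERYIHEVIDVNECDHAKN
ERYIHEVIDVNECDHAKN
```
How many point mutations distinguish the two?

0

The two sequences are identical at every position.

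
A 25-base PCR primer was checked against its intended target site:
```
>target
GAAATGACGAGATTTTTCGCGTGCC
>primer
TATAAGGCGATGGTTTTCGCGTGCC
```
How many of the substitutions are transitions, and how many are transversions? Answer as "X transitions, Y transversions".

2 transitions, 5 transversions

Mismatches (1-based):
site 1: G→T (purine→pyrimidine, transversion)
site 3: A→T (purine→pyrimidine, transversion)
site 5: T→A (pyrimidine→purine, transversion)
site 7: A→G (purine→purine, transition)
site 11: G→T (purine→pyrimidine, transversion)
site 12: A→G (purine→purine, transition)
site 13: T→G (pyrimidine→purine, transversion)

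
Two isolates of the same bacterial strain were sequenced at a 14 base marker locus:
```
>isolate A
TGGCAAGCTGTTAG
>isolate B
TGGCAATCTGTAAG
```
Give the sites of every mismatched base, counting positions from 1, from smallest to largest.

7, 12

Scanning 1-based: 7: G/T; 12: T/A.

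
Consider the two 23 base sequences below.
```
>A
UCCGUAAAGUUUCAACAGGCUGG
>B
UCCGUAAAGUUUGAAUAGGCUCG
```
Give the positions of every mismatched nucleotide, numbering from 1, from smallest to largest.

13, 16, 22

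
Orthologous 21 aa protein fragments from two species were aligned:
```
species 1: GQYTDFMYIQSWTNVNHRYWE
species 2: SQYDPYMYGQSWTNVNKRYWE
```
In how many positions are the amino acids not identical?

The sequences differ at positions 1, 4, 5, 6, 9, 17 (1-based) — 6 in total.

6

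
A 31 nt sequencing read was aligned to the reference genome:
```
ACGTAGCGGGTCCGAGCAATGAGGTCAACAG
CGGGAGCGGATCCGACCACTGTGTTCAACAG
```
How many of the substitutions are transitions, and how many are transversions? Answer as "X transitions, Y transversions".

Mismatches (1-based):
site 1: A→C (purine→pyrimidine, transversion)
site 2: C→G (pyrimidine→purine, transversion)
site 4: T→G (pyrimidine→purine, transversion)
site 10: G→A (purine→purine, transition)
site 16: G→C (purine→pyrimidine, transversion)
site 19: A→C (purine→pyrimidine, transversion)
site 22: A→T (purine→pyrimidine, transversion)
site 24: G→T (purine→pyrimidine, transversion)

1 transition, 7 transversions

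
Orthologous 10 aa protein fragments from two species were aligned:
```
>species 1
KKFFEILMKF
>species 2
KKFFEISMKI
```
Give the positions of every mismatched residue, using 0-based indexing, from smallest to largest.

6, 9

Scanning 0-based: 6: L/S; 9: F/I.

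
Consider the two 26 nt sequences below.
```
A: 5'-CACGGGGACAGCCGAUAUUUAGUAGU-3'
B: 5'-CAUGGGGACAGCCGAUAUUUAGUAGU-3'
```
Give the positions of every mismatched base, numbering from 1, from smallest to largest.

3

Differences at position 3 (C→U).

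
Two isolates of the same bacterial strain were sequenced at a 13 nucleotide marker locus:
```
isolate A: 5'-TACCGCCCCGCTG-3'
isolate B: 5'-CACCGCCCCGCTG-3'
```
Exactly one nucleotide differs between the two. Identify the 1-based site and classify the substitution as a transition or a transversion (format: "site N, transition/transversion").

site 1, transition

Site 1 changes T→C. T is a pyrimidine and C is a pyrimidine, so this is a transition.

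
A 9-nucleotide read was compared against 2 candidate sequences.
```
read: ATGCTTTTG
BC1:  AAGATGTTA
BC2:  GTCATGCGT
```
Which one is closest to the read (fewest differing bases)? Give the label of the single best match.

BC1

Hamming distances to read — BC1: 4; BC2: 7.
Smallest is BC1 with 4 mismatches.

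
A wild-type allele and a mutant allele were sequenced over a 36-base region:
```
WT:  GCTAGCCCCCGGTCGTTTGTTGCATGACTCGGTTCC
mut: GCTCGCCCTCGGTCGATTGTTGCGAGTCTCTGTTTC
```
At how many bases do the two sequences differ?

Comparing position by position, 8 bases differ: 4 (A/C), 9 (C/T), 16 (T/A), 24 (A/G), 25 (T/A), 27 (A/T), 31 (G/T), 35 (C/T).

8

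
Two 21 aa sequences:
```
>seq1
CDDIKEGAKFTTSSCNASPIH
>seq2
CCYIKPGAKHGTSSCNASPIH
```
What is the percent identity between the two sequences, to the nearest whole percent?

76%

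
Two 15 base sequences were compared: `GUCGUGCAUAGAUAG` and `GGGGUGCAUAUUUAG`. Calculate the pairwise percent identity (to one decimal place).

73.3%

4 positions differ (2, 3, 11, 12), so 11 of 15 match: 11/15 = 73.33%.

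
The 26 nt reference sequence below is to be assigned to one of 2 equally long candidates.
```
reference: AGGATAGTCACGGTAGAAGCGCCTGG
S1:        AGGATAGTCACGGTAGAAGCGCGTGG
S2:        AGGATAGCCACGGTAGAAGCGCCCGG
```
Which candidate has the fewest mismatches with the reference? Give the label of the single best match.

S1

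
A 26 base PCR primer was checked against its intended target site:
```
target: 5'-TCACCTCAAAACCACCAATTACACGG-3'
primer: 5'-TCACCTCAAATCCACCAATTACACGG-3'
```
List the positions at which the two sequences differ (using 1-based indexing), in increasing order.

11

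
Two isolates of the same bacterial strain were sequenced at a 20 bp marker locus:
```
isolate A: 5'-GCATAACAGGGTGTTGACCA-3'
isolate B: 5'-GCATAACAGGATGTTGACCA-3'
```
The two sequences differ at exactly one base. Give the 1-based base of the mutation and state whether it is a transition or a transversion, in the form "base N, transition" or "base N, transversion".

base 11, transition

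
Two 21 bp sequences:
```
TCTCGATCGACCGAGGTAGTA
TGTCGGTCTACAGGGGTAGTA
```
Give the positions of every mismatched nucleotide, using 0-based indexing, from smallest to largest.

1, 5, 8, 11, 13

Differences at position 1 (C→G), position 5 (A→G), position 8 (G→T), position 11 (C→A), position 13 (A→G).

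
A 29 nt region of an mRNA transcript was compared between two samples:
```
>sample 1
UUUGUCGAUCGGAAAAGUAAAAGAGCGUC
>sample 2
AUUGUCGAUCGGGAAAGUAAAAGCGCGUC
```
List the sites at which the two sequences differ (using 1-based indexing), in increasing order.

Scanning 1-based: 1: U/A; 13: A/G; 24: A/C.

1, 13, 24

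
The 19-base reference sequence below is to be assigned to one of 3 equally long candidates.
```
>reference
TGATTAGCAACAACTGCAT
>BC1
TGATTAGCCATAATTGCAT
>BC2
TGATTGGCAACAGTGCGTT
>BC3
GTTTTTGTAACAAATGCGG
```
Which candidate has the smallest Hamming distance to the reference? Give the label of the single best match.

BC1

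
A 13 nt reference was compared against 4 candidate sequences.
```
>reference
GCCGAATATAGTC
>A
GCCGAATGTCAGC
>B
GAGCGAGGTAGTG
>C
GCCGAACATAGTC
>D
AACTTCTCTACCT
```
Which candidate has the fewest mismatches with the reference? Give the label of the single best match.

Hamming distances to reference — A: 4; B: 7; C: 1; D: 9.
Smallest is C with 1 mismatch.

C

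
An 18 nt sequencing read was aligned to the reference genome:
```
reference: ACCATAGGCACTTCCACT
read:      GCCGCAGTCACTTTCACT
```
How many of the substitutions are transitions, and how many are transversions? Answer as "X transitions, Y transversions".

4 transitions, 1 transversion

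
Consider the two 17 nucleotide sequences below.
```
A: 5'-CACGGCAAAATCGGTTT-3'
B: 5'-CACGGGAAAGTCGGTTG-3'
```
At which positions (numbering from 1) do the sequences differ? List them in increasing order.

6, 10, 17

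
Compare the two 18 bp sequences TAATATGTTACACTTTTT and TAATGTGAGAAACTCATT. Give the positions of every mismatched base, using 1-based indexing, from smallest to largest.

5, 8, 9, 11, 15, 16

Scanning 1-based: 5: A/G; 8: T/A; 9: T/G; 11: C/A; 15: T/C; 16: T/A.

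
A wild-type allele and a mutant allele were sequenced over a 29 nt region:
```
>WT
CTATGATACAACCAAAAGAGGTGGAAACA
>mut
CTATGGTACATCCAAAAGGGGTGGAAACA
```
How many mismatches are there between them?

3

The sequences differ at bases 6, 11, 19 (1-based) — 3 in total.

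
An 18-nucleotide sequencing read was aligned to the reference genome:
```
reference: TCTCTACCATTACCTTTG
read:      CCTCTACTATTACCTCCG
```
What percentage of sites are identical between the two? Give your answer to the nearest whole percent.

78%

4 positions differ (1, 8, 16, 17), so 14 of 18 match: 14/18 = 77.78%.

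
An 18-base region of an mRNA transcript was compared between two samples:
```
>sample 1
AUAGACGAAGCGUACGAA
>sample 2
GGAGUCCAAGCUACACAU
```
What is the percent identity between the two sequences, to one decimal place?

Mismatches at positions 1, 2, 5, 7, 12, 13, 14, 15, 16, 18 (1-based): 10 of 18.
Identical positions: 8/18 = 44.44% → 44.4%.

44.4%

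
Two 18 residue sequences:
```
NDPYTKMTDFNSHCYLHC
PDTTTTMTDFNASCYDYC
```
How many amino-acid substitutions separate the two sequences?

Comparing position by position, 8 residues differ: 1 (N/P), 3 (P/T), 4 (Y/T), 6 (K/T), 12 (S/A), 13 (H/S), 16 (L/D), 17 (H/Y).

8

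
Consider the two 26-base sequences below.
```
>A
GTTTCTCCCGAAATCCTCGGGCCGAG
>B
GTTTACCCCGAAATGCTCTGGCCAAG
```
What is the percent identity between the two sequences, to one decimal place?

80.8%

5 positions differ (5, 6, 15, 19, 24), so 21 of 26 match: 21/26 = 80.77%.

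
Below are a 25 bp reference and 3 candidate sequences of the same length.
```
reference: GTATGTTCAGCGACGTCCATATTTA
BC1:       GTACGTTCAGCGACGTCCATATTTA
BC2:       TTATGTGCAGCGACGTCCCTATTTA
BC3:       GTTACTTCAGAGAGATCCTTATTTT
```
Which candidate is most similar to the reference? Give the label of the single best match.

Hamming distances to reference — BC1: 1; BC2: 3; BC3: 8.
Smallest is BC1 with 1 mismatch.

BC1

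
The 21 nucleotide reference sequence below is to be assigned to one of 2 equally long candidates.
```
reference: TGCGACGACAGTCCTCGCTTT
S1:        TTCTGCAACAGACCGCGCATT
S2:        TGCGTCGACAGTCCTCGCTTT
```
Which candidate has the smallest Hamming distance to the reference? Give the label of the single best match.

S2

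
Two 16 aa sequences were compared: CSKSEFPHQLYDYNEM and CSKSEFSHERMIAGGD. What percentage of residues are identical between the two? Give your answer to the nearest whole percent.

44%

9 positions differ (7, 9, 10, 11, 12, 13, 14, 15, 16), so 7 of 16 match: 7/16 = 43.75%.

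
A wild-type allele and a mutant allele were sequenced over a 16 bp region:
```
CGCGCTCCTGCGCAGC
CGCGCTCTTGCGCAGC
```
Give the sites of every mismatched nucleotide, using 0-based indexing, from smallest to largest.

7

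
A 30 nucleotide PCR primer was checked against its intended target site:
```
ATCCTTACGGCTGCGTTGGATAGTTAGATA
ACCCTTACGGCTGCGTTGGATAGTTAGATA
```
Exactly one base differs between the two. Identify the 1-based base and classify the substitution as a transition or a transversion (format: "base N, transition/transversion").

Base 2 changes T→C. T is a pyrimidine and C is a pyrimidine, so this is a transition.

base 2, transition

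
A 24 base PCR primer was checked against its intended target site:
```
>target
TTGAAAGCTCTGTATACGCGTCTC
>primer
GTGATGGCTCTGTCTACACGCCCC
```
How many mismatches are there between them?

7

Comparing position by position, 7 bases differ: 1 (T/G), 5 (A/T), 6 (A/G), 14 (A/C), 18 (G/A), 21 (T/C), 23 (T/C).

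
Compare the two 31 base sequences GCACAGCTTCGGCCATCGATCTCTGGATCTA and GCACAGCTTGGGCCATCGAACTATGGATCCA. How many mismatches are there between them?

Mismatches (1-based): position 10: C→G; position 20: T→A; position 23: C→A; position 30: T→C.

4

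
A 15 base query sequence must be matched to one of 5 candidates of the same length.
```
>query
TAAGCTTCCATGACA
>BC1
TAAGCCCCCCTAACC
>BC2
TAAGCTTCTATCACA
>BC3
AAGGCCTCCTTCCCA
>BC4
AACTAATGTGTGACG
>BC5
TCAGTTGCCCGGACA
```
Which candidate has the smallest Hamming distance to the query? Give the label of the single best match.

Hamming distances to query — BC1: 5; BC2: 2; BC3: 6; BC4: 9; BC5: 5.
Smallest is BC2 with 2 mismatches.

BC2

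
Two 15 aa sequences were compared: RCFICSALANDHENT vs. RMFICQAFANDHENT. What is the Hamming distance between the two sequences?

Mismatches (1-based): position 2: C→M; position 6: S→Q; position 8: L→F.

3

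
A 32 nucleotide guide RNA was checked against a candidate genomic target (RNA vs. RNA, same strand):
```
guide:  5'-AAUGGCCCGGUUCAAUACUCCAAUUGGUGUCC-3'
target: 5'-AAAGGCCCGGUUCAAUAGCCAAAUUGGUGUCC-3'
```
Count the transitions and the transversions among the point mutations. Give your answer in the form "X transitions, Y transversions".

1 transition, 3 transversions

Transitions (purine↔purine or pyrimidine↔pyrimidine): 19 U→C.
Transversions (purine↔pyrimidine): 3 U→A, 18 C→G, 21 C→A.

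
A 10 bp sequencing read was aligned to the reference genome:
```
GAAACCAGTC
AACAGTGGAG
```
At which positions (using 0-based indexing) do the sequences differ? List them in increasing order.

0, 2, 4, 5, 6, 8, 9

Differences at position 0 (G→A), position 2 (A→C), position 4 (C→G), position 5 (C→T), position 6 (A→G), position 8 (T→A), position 9 (C→G).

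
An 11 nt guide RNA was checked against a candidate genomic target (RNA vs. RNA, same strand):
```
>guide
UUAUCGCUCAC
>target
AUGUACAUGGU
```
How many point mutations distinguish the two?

8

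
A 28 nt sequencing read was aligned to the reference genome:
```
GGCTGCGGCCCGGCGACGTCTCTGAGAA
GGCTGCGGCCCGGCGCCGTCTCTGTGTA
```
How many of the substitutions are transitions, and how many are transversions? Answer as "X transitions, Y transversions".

0 transitions, 3 transversions

Transitions (purine↔purine or pyrimidine↔pyrimidine): none.
Transversions (purine↔pyrimidine): 16 A→C, 25 A→T, 27 A→T.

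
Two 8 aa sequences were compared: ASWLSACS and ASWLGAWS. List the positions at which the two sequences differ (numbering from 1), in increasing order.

5, 7

Scanning 1-based: 5: S/G; 7: C/W.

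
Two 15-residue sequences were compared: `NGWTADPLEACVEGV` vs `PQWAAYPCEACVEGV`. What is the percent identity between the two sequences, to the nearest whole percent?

67%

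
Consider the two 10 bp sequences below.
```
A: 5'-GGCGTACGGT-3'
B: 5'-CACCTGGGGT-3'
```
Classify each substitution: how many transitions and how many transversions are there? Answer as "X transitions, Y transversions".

2 transitions, 3 transversions

Transitions (purine↔purine or pyrimidine↔pyrimidine): 2 G→A, 6 A→G.
Transversions (purine↔pyrimidine): 1 G→C, 4 G→C, 7 C→G.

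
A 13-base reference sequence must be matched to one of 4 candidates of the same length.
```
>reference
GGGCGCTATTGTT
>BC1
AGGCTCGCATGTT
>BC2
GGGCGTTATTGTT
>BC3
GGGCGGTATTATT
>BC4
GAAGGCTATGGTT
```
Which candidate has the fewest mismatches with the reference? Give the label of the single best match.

BC2

Hamming distances to reference — BC1: 5; BC2: 1; BC3: 2; BC4: 4.
Smallest is BC2 with 1 mismatch.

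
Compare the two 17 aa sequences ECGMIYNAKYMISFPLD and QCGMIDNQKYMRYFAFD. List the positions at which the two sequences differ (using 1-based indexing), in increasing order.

1, 6, 8, 12, 13, 15, 16

Differences at position 1 (E→Q), position 6 (Y→D), position 8 (A→Q), position 12 (I→R), position 13 (S→Y), position 15 (P→A), position 16 (L→F).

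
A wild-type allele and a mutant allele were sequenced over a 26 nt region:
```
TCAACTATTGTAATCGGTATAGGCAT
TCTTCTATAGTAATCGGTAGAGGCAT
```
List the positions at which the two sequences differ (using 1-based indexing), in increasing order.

3, 4, 9, 20

Differences at position 3 (A→T), position 4 (A→T), position 9 (T→A), position 20 (T→G).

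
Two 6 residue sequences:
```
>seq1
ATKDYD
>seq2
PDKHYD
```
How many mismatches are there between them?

The sequences differ at positions 1, 2, 4 (1-based) — 3 in total.

3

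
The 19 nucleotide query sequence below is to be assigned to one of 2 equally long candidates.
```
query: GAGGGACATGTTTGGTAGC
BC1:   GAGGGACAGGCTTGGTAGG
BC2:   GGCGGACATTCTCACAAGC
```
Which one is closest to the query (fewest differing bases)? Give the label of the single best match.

BC1 differs at 3 bases; BC2 differs at 8 bases. The closest is BC1.

BC1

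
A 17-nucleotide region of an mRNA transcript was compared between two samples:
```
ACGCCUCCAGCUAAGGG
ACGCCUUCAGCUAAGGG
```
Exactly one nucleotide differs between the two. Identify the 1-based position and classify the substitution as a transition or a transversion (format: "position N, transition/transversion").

position 7, transition

The sequences differ only at position 7: C→U (pyrimidine→pyrimidine), a transition.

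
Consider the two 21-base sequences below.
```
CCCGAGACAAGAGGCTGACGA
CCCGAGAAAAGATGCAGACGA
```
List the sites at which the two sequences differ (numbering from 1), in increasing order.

8, 13, 16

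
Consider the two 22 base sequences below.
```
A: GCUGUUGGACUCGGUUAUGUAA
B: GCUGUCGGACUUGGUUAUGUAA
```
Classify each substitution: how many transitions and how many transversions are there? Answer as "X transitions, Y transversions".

2 transitions, 0 transversions

Mismatches (1-based):
site 6: U→C (pyrimidine→pyrimidine, transition)
site 12: C→U (pyrimidine→pyrimidine, transition)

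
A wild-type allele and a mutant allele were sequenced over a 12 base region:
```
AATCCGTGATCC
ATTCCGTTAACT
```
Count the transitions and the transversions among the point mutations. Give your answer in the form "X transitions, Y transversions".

1 transition, 3 transversions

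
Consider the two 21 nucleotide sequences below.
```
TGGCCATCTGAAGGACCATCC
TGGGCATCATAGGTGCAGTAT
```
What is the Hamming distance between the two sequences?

10

The sequences differ at sites 4, 9, 10, 12, 14, 15, 17, 18, 20, 21 (1-based) — 10 in total.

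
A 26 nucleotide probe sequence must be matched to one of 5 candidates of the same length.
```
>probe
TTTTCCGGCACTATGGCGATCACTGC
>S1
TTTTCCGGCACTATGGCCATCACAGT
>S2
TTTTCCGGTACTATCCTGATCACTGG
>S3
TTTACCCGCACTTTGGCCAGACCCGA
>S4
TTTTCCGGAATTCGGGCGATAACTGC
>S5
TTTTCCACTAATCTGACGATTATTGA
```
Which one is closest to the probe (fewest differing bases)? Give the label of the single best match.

S1

Hamming distances to probe — S1: 3; S2: 5; S3: 9; S4: 5; S5: 9.
Smallest is S1 with 3 mismatches.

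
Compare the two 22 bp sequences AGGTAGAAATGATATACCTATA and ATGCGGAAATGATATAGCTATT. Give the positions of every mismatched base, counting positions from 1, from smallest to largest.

2, 4, 5, 17, 22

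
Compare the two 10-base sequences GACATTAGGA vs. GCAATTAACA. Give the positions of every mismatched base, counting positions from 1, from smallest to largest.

2, 3, 8, 9

Scanning 1-based: 2: A/C; 3: C/A; 8: G/A; 9: G/C.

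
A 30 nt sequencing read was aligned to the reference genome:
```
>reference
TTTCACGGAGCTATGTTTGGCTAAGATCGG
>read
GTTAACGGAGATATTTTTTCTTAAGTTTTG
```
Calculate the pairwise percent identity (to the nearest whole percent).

Mismatches at positions 1, 4, 11, 15, 19, 20, 21, 26, 28, 29 (1-based): 10 of 30.
Identical positions: 20/30 = 66.67% → 67%.

67%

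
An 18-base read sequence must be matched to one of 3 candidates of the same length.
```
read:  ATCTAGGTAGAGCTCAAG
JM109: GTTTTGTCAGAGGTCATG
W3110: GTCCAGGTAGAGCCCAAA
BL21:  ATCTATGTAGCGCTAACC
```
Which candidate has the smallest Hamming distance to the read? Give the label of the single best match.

Hamming distances to read — JM109: 7; W3110: 4; BL21: 5.
Smallest is W3110 with 4 mismatches.

W3110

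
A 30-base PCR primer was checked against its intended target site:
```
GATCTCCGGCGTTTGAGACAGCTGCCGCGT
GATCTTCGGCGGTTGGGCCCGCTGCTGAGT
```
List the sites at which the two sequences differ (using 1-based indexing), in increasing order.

Differences at site 6 (C→T), site 12 (T→G), site 16 (A→G), site 18 (A→C), site 20 (A→C), site 26 (C→T), site 28 (C→A).

6, 12, 16, 18, 20, 26, 28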